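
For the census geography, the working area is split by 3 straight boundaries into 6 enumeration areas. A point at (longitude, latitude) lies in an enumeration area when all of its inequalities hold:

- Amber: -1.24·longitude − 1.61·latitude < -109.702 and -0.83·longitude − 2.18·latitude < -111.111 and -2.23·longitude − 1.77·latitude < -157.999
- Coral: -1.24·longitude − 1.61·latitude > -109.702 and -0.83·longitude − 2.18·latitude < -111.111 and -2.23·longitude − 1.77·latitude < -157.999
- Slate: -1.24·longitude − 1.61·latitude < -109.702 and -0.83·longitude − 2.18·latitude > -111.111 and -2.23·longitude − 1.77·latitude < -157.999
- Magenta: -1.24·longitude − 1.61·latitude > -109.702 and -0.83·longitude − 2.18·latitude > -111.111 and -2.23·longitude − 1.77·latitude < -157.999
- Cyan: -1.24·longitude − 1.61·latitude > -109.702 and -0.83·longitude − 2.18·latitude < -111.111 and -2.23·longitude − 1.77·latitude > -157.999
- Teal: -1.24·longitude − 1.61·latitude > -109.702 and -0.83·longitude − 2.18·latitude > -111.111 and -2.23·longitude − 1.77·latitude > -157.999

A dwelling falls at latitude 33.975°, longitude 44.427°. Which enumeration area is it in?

-1.24·44.427 − 1.61·33.975 = -109.789, which is < -109.702
-0.83·44.427 − 2.18·33.975 = -110.940, which is > -111.111
-2.23·44.427 − 1.77·33.975 = -159.208, which is < -157.999
This sign pattern matches Slate.

Slate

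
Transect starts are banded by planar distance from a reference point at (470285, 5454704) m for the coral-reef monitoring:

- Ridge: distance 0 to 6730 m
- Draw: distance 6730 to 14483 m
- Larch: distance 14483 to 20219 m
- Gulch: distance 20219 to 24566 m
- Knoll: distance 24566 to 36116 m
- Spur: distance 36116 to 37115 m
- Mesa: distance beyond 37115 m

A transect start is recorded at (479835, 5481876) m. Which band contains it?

Distance = √((479835−470285)² + (5481876−5454704)²) = √(91202500.000 + 738317584.000) = 28801.390 m.
24566 ≤ 28801.390 < 36116 → Knoll.

Knoll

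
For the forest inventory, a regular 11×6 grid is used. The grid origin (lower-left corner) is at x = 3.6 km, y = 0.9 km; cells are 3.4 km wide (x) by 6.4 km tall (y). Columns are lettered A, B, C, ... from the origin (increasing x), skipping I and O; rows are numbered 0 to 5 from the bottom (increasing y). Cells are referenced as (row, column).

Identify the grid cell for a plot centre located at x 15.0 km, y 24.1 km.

Column index: ⌊(15.0 − 3.6) / 3.4⌋ = ⌊3.353⌋ = 3 → column D
Row offset from origin: ⌊(24.1 − 0.9) / 6.4⌋ = ⌊3.625⌋ = 3 → row 3

(3, D)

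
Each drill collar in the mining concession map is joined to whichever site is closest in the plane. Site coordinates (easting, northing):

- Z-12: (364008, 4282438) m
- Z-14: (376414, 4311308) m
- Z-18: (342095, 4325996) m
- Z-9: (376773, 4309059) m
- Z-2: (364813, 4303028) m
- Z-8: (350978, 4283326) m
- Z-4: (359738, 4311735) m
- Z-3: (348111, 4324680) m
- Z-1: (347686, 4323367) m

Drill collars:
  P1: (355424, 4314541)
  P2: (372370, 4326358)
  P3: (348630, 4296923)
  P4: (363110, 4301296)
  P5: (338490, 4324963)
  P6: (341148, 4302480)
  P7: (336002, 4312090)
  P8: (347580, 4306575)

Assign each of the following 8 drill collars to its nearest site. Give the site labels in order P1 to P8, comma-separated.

Z-4, Z-14, Z-8, Z-2, Z-18, Z-4, Z-18, Z-4

P1 → Z-4 (d²=26484232.00)
P2 → Z-14 (d²=242856436.00)
P3 → Z-8 (d²=190391513.00)
P4 → Z-2 (d²=5900033.00)
P5 → Z-18 (d²=14063114.00)
P6 → Z-4 (d²=431243125.00)
P7 → Z-18 (d²=230501485.00)
P8 → Z-4 (d²=174442564.00)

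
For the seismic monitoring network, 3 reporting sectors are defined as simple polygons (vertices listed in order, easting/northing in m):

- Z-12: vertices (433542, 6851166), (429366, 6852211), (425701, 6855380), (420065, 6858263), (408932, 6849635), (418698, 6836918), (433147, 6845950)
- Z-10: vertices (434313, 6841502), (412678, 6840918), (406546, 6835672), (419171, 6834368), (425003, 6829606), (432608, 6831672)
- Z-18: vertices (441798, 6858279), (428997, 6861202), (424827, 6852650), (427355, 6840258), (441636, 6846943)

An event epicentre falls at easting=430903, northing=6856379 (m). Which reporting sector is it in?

Z-18

Cast a ray rightward from (430903, 6856379). For each polygon, the edges (by vertex number in listed order) whose endpoints lie on opposite sides of northing = 6856379, where each meets that height, and whether that is right or left of the point:
Z-12: 3–4 at easting≈423748.0 (left), 4–5 at easting≈417634.0 (left) → 0 crossings.
Z-10: no edge straddles that height → 0 crossings.
Z-18: 2–3 at easting≈426645.3 (left), 5–1 at easting≈441770.8 (right) → 1 crossing.
Only Z-18 has an odd count, so the point is inside Z-18.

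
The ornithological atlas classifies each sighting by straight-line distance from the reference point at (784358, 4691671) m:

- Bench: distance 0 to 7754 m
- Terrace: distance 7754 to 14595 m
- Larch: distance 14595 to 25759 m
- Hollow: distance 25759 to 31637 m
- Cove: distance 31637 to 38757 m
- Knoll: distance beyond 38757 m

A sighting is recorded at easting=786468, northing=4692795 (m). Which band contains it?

Distance = √((786468−784358)² + (4692795−4691671)²) = √(4452100.000 + 1263376.000) = 2390.706 m.
0 ≤ 2390.706 < 7754 → Bench.

Bench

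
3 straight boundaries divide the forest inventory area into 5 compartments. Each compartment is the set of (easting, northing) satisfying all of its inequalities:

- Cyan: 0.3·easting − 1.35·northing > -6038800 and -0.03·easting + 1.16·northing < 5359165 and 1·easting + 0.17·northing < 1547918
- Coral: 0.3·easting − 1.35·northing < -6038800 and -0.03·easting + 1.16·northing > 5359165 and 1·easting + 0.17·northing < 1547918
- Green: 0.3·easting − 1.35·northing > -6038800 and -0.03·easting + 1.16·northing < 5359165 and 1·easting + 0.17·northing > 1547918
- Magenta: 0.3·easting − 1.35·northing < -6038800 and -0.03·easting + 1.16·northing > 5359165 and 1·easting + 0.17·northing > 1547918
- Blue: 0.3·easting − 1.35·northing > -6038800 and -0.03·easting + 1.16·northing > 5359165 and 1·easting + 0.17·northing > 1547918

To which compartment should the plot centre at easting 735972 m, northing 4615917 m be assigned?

Cyan

0.3·735972 − 1.35·4615917 = -6010696.350, which is > -6038800
-0.03·735972 + 1.16·4615917 = 5332384.560, which is < 5359165
1·735972 + 0.17·4615917 = 1520677.890, which is < 1547918
This sign pattern matches Cyan.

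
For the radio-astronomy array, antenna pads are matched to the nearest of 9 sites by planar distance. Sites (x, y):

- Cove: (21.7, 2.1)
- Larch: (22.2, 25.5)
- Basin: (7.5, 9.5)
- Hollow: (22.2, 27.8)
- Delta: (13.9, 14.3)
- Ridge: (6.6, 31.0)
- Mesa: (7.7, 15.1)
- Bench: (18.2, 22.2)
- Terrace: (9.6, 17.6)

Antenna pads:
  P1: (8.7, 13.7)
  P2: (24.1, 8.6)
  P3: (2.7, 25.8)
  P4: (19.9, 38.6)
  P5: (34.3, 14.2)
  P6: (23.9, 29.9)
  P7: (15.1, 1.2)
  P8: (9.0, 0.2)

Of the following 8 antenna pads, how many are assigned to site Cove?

2

P1 → Mesa
P2 → Cove
P3 → Ridge
P4 → Hollow
P5 → Larch
P6 → Hollow
P7 → Cove
P8 → Basin
2 of the 8 go to Cove.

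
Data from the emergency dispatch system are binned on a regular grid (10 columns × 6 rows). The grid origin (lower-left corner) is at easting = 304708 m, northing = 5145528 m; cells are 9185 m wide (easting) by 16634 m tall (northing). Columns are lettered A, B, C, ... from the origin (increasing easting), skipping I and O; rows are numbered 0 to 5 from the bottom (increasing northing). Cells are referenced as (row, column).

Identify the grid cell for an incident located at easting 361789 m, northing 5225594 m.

Column index: ⌊(361789 − 304708) / 9185⌋ = ⌊6.215⌋ = 6 → column G
Row offset from origin: ⌊(5225594 − 5145528) / 16634⌋ = ⌊4.813⌋ = 4 → row 4

(4, G)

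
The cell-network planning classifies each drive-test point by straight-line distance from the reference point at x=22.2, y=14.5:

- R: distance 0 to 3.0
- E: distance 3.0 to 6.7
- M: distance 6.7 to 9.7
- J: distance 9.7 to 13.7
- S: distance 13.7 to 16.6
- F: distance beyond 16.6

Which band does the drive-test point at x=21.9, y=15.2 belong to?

Distance = √((21.9−22.2)² + (15.2−14.5)²) = √(0.090 + 0.490) = 0.762.
0 ≤ 0.762 < 3.0 → R.

R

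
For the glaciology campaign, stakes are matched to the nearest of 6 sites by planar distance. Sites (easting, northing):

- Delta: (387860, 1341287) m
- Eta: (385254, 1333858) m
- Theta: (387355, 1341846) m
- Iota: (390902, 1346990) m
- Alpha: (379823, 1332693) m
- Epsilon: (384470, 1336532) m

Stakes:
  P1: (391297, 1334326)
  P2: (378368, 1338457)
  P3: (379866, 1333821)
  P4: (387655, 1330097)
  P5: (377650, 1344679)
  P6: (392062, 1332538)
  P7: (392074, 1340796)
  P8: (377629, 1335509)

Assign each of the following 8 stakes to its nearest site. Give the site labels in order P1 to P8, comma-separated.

Eta, Alpha, Alpha, Eta, Theta, Eta, Delta, Alpha

P1 → Eta (d²=36736873.00)
P2 → Alpha (d²=35340721.00)
P3 → Alpha (d²=1274233.00)
P4 → Eta (d²=19909922.00)
P5 → Theta (d²=102212914.00)
P6 → Eta (d²=48091264.00)
P7 → Delta (d²=17998877.00)
P8 → Alpha (d²=12743492.00)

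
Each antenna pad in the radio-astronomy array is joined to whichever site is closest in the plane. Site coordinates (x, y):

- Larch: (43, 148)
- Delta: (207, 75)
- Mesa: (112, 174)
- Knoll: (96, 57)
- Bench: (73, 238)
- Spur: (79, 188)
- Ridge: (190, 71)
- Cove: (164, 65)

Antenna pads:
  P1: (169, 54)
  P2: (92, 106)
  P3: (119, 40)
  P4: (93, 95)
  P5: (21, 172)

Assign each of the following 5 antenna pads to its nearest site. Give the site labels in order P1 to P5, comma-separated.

P1 → Cove (d²=146.00)
P2 → Knoll (d²=2417.00)
P3 → Knoll (d²=818.00)
P4 → Knoll (d²=1453.00)
P5 → Larch (d²=1060.00)

Cove, Knoll, Knoll, Knoll, Larch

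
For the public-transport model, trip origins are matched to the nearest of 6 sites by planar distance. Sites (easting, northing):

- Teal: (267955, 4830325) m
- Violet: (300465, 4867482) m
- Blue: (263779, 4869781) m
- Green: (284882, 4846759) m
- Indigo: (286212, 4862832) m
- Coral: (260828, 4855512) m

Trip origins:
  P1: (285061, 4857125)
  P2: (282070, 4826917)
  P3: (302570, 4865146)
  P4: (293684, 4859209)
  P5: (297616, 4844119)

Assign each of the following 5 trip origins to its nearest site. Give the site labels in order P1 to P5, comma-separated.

P1 → Indigo (d²=33894650.00)
P2 → Teal (d²=210847689.00)
P3 → Violet (d²=9887921.00)
P4 → Indigo (d²=68956913.00)
P5 → Green (d²=169124356.00)

Indigo, Teal, Violet, Indigo, Green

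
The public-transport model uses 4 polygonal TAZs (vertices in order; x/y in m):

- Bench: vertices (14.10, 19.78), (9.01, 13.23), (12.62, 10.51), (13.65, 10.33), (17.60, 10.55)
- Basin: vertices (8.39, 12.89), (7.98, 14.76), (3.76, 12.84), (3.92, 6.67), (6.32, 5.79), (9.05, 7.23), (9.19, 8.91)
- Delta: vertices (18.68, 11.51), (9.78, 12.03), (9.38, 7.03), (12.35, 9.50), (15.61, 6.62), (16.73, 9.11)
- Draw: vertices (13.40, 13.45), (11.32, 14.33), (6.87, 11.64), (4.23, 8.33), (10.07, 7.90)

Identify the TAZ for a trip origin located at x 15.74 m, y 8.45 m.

Delta

Cast a ray rightward from (15.74, 8.45). For each polygon, the edges (by vertex number in listed order) whose endpoints lie on opposite sides of y = 8.45, where each meets that height, and whether that is right or left of the point:
Bench: no edge straddles that height → 0 crossings.
Basin: 3–4 at x≈3.874 (left), 6–7 at x≈9.152 (left) → 0 crossings.
Delta: 2–3 at x≈9.494 (left), 3–4 at x≈11.087 (left), 4–5 at x≈13.539 (left), 5–6 at x≈16.433 (right) → 1 crossing.
Draw: 3–4 at x≈4.326 (left), 5–1 at x≈10.400 (left) → 0 crossings.
Only Delta has an odd count, so the point is inside Delta.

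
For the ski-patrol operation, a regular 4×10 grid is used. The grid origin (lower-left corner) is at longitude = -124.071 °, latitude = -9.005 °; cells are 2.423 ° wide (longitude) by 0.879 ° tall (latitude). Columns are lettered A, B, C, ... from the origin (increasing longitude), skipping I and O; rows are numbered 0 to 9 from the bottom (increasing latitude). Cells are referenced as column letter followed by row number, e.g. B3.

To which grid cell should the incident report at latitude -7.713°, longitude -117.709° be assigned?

C1

Column index: ⌊(-117.709 − -124.071) / 2.423⌋ = ⌊2.626⌋ = 2 → column C
Row offset from origin: ⌊(-7.713 − -9.005) / 0.879⌋ = ⌊1.470⌋ = 1 → row 1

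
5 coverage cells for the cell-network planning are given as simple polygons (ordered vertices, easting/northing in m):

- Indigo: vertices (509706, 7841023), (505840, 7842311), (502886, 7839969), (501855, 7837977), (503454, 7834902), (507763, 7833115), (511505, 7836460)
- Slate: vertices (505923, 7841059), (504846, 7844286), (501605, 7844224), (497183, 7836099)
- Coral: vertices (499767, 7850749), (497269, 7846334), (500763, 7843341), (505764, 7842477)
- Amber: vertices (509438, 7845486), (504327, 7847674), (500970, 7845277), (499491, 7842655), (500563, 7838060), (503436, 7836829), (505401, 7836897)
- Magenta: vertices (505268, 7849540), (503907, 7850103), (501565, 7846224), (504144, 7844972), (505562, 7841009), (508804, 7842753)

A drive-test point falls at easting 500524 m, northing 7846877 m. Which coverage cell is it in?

Coral

Cast a ray rightward from (500524, 7846877). For each polygon, the edges (by vertex number in listed order) whose endpoints lie on opposite sides of northing = 7846877, where each meets that height, and whether that is right or left of the point:
Indigo: no edge straddles that height → 0 crossings.
Slate: no edge straddles that height → 0 crossings.
Coral: 1–2 at easting≈497576.2 (left), 4–1 at easting≈502574.1 (right) → 1 crossing.
Amber: 1–2 at easting≈506188.7 (right), 2–3 at easting≈503210.8 (right) → 2 crossings.
Magenta: 2–3 at easting≈501959.3 (right), 6–1 at easting≈506655.4 (right) → 2 crossings.
Only Coral has an odd count, so the point is inside Coral.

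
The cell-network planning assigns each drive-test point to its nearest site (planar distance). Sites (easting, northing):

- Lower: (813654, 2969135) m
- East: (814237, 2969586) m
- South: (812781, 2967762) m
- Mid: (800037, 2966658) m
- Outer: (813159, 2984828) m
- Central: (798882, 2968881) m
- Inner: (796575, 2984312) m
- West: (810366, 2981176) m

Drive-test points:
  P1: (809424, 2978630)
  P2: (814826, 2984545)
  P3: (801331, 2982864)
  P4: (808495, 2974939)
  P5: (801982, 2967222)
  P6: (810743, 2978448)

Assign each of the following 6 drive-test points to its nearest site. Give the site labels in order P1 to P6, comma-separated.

West, Outer, Inner, West, Mid, West

P1 → West (d²=7369480.00)
P2 → Outer (d²=2858978.00)
P3 → Inner (d²=24716240.00)
P4 → West (d²=42400810.00)
P5 → Mid (d²=4101121.00)
P6 → West (d²=7584113.00)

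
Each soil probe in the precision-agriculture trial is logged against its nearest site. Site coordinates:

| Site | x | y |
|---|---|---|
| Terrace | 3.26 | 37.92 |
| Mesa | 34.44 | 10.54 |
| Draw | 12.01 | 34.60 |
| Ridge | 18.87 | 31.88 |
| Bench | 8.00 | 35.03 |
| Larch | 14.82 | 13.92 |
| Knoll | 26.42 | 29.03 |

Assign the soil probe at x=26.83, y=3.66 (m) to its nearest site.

Mesa

Squared distances to each site:
Terrace: 1729.293; Mesa: 105.246; Draw: 1176.916; Ridge: 859.730; Bench: 1338.646; Larch: 249.508; Knoll: 643.805.
Minimum at Mesa.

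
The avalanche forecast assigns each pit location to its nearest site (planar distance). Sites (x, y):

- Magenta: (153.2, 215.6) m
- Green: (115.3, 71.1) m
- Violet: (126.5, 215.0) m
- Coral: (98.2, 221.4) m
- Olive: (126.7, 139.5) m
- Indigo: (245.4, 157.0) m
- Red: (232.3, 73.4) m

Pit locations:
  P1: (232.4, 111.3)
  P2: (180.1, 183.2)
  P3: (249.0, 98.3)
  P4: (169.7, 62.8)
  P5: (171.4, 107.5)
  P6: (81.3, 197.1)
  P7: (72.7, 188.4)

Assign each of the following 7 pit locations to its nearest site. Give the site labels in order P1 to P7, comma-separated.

Red, Magenta, Red, Green, Olive, Coral, Coral

P1 → Red (d²=1436.42)
P2 → Magenta (d²=1773.37)
P3 → Red (d²=898.90)
P4 → Green (d²=3028.25)
P5 → Olive (d²=3022.09)
P6 → Coral (d²=876.10)
P7 → Coral (d²=1739.25)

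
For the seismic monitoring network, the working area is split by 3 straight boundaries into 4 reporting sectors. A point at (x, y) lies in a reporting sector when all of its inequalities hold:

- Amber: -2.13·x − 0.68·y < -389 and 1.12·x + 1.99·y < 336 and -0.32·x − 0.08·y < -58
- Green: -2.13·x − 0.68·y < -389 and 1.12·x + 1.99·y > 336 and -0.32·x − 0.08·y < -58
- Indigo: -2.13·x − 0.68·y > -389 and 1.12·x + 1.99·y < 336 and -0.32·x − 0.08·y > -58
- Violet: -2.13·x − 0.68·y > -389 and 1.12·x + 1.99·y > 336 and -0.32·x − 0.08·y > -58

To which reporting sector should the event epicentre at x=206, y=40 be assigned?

Amber

-2.13·206 − 0.68·40 = -465.980, which is < -389
1.12·206 + 1.99·40 = 310.320, which is < 336
-0.32·206 − 0.08·40 = -69.120, which is < -58
This sign pattern matches Amber.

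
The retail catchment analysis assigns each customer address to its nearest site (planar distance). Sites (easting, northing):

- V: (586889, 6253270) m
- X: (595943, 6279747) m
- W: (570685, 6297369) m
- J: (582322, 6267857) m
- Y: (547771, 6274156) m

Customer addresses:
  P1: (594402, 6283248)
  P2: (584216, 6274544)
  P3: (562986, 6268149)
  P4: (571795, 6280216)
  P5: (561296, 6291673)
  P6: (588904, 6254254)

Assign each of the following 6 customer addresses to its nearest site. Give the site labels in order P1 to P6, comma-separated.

X, J, Y, J, W, V

P1 → X (d²=14631682.00)
P2 → J (d²=48303205.00)
P3 → Y (d²=267580274.00)
P4 → J (d²=263562610.00)
P5 → W (d²=120597737.00)
P6 → V (d²=5028481.00)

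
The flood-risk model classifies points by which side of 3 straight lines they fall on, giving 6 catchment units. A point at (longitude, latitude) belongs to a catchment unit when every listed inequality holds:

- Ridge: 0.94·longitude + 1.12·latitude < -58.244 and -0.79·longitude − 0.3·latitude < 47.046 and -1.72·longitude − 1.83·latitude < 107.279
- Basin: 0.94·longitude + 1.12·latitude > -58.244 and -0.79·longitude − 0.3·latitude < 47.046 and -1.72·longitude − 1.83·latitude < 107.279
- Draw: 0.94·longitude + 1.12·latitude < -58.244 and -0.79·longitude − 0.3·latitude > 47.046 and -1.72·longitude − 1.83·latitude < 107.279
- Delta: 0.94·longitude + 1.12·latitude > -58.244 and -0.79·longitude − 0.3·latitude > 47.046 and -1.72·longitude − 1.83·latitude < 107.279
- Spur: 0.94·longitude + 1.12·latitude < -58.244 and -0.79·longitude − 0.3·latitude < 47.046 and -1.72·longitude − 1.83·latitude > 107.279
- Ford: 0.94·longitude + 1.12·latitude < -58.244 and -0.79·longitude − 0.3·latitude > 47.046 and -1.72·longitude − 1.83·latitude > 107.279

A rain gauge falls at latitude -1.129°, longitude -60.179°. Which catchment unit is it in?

0.94·-60.179 + 1.12·-1.129 = -57.833, which is > -58.244
-0.79·-60.179 − 0.3·-1.129 = 47.880, which is > 47.046
-1.72·-60.179 − 1.83·-1.129 = 105.574, which is < 107.279
This sign pattern matches Delta.

Delta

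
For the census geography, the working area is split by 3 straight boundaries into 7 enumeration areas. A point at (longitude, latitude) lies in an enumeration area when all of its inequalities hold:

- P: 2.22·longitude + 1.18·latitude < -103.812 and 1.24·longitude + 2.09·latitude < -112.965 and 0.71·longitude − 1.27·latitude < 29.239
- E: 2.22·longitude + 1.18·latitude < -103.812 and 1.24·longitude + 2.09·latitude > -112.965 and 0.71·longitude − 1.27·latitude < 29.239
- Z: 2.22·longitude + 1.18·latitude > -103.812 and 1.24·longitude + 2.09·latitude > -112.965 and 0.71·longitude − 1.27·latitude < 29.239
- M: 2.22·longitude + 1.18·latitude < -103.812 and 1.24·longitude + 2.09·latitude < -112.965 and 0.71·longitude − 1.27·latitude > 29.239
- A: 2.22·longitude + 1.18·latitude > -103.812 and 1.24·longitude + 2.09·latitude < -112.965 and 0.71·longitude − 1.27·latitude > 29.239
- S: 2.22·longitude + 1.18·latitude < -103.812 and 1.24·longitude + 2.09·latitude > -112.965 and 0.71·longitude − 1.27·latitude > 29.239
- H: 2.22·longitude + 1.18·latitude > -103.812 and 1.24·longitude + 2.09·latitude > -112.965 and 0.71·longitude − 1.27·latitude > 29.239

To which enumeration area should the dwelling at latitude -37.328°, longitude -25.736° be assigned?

Z

2.22·-25.736 + 1.18·-37.328 = -101.181, which is > -103.812
1.24·-25.736 + 2.09·-37.328 = -109.928, which is > -112.965
0.71·-25.736 − 1.27·-37.328 = 29.134, which is < 29.239
This sign pattern matches Z.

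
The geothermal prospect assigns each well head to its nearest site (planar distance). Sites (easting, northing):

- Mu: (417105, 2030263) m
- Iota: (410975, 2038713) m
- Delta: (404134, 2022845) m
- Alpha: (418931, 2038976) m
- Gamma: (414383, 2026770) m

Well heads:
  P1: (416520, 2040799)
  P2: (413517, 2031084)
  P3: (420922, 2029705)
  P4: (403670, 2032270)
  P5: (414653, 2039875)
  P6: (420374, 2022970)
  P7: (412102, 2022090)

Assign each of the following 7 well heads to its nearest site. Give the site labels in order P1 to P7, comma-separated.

Alpha, Mu, Mu, Delta, Iota, Gamma, Gamma

P1 → Alpha (d²=9136250.00)
P2 → Mu (d²=13547785.00)
P3 → Mu (d²=14880853.00)
P4 → Delta (d²=89045921.00)
P5 → Iota (d²=14877928.00)
P6 → Gamma (d²=50332081.00)
P7 → Gamma (d²=27105361.00)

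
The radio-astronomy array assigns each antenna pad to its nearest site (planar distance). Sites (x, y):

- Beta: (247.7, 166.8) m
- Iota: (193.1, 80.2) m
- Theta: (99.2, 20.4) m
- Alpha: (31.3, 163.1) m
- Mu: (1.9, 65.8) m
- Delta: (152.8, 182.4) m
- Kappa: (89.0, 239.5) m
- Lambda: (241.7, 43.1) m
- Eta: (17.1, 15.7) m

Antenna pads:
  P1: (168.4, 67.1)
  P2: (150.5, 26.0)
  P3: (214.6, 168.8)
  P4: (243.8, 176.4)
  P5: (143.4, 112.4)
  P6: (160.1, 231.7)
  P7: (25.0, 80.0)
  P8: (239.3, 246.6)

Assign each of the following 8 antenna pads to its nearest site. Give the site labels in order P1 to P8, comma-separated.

P1 → Iota (d²=781.70)
P2 → Theta (d²=2663.05)
P3 → Beta (d²=1099.61)
P4 → Beta (d²=107.37)
P5 → Iota (d²=3506.93)
P6 → Delta (d²=2483.78)
P7 → Mu (d²=735.25)
P8 → Beta (d²=6438.60)

Iota, Theta, Beta, Beta, Iota, Delta, Mu, Beta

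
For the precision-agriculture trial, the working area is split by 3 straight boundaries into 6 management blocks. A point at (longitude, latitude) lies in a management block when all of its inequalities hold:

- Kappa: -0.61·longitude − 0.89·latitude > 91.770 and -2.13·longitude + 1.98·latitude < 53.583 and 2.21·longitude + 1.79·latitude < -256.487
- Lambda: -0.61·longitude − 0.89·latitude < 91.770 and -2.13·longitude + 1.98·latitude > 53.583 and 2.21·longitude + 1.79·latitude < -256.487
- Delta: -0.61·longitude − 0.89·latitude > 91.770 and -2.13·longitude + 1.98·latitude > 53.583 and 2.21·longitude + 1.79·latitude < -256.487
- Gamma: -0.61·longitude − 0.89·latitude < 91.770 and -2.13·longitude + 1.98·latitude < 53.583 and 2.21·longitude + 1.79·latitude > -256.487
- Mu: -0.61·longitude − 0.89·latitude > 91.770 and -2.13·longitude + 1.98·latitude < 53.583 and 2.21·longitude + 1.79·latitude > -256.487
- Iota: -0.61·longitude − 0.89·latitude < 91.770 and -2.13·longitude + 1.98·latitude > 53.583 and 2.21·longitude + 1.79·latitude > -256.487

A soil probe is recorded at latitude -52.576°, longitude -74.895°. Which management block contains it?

-0.61·-74.895 − 0.89·-52.576 = 92.479, which is > 91.770
-2.13·-74.895 + 1.98·-52.576 = 55.426, which is > 53.583
2.21·-74.895 + 1.79·-52.576 = -259.629, which is < -256.487
This sign pattern matches Delta.

Delta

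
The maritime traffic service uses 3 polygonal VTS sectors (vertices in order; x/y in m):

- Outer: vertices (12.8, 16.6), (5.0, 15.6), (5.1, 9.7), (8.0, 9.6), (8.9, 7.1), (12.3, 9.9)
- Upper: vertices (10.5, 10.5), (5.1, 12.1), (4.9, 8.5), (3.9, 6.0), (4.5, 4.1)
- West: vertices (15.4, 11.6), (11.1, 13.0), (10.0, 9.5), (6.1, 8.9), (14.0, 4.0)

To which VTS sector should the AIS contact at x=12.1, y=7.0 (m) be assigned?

West

Cast a ray rightward from (12.1, 7.0). For each polygon, the edges (by vertex number in listed order) whose endpoints lie on opposite sides of y = 7.0, where each meets that height, and whether that is right or left of the point:
Outer: no edge straddles that height → 0 crossings.
Upper: 3–4 at x≈4.30 (left), 5–1 at x≈7.22 (left) → 0 crossings.
West: 4–5 at x≈9.16 (left), 5–1 at x≈14.55 (right) → 1 crossing.
Only West has an odd count, so the point is inside West.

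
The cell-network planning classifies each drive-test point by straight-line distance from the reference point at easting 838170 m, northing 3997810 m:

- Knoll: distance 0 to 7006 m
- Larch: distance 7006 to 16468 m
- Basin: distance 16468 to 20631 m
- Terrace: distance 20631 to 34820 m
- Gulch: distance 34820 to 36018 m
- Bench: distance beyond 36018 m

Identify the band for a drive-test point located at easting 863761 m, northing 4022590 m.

Gulch

Distance = √((863761−838170)² + (4022590−3997810)²) = √(654899281.000 + 614048400.000) = 35622.292 m.
34820 ≤ 35622.292 < 36018 → Gulch.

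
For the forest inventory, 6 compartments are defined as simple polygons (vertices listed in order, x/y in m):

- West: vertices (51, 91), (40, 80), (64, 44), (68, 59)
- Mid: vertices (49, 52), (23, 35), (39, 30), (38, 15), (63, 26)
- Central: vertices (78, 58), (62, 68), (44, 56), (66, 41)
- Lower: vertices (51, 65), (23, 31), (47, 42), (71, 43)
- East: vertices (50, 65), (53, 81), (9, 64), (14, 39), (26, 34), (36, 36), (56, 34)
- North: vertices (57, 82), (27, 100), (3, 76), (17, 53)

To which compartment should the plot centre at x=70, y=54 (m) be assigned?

Cast a ray rightward from (70, 54). For each polygon, the edges (by vertex number in listed order) whose endpoints lie on opposite sides of y = 54, where each meets that height, and whether that is right or left of the point:
West: 2–3 at x≈57.3 (left), 3–4 at x≈66.7 (left) → 0 crossings.
Mid: no edge straddles that height → 0 crossings.
Central: 3–4 at x≈46.9 (left), 4–1 at x≈75.2 (right) → 1 crossing.
Lower: 1–2 at x≈41.9 (left), 4–1 at x≈61.0 (left) → 0 crossings.
East: 3–4 at x≈11.0 (left), 7–1 at x≈52.1 (left) → 0 crossings.
North: 3–4 at x≈16.4 (left), 4–1 at x≈18.4 (left) → 0 crossings.
Only Central has an odd count, so the point is inside Central.

Central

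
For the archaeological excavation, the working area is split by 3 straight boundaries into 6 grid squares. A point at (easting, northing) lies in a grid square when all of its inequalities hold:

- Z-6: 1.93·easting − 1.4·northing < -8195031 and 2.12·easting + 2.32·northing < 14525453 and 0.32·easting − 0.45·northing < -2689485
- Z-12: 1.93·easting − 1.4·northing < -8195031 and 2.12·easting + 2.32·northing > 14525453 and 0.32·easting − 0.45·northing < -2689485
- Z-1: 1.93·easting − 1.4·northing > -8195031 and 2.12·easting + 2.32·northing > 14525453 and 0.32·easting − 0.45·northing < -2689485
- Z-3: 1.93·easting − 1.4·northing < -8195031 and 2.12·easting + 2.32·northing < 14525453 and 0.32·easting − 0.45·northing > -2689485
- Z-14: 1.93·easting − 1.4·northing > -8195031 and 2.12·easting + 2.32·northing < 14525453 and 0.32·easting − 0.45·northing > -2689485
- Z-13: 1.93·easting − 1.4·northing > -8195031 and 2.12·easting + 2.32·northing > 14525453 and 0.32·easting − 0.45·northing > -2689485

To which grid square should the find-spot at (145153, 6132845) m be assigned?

Z-12

1.93·145153 − 1.4·6132845 = -8305837.710, which is < -8195031
2.12·145153 + 2.32·6132845 = 14535924.760, which is > 14525453
0.32·145153 − 0.45·6132845 = -2713331.290, which is < -2689485
This sign pattern matches Z-12.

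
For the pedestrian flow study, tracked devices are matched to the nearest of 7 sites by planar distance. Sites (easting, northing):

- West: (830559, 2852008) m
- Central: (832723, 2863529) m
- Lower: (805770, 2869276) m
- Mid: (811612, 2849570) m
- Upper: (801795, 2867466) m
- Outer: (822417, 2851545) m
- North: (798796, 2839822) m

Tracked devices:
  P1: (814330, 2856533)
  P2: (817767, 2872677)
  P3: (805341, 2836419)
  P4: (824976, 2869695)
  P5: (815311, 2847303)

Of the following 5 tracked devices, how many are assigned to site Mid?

P1 → Mid
P2 → Lower
P3 → North
P4 → Central
P5 → Mid
2 of the 5 go to Mid.

2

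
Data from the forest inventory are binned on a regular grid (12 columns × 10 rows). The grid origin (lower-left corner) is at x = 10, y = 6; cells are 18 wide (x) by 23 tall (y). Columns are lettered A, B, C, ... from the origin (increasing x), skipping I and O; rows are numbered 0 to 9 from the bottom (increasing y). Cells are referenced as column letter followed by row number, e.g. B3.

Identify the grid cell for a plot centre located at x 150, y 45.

Column index: ⌊(150 − 10) / 18⌋ = ⌊7.778⌋ = 7 → column H
Row offset from origin: ⌊(45 − 6) / 23⌋ = ⌊1.696⌋ = 1 → row 1

H1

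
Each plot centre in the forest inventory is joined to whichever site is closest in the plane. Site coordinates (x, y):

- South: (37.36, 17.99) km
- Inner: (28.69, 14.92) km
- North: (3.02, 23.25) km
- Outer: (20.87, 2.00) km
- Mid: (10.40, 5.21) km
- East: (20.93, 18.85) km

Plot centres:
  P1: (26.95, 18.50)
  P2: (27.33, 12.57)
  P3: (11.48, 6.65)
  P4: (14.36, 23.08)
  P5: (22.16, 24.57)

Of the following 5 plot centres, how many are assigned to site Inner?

2

P1 → Inner
P2 → Inner
P3 → Mid
P4 → East
P5 → East
2 of the 5 go to Inner.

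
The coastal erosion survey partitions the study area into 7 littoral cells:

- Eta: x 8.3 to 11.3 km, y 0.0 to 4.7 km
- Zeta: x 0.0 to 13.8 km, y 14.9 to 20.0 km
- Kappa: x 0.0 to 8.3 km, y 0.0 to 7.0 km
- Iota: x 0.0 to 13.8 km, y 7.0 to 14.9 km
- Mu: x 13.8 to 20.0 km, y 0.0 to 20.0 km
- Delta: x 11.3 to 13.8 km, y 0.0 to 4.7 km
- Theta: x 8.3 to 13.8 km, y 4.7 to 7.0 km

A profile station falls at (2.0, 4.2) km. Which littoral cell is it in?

The point has x = 2.0 and y = 4.2.
Only Kappa satisfies 0.0 ≤ x ≤ 8.3 and 0.0 ≤ y ≤ 7.0.

Kappa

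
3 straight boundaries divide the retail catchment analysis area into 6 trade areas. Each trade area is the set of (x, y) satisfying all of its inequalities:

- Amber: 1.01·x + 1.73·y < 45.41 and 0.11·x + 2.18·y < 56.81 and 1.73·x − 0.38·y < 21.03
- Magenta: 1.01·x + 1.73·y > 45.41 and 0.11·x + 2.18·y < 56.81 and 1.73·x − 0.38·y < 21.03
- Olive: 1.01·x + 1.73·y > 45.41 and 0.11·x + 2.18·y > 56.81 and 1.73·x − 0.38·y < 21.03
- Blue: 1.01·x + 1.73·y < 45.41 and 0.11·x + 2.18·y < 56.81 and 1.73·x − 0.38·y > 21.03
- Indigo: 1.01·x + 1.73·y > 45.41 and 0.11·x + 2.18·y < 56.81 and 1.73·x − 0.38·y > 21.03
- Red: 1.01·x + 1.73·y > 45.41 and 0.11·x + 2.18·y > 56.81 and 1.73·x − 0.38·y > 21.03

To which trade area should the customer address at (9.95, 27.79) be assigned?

Olive

1.01·9.95 + 1.73·27.79 = 58.126, which is > 45.41
0.11·9.95 + 2.18·27.79 = 61.677, which is > 56.81
1.73·9.95 − 0.38·27.79 = 6.653, which is < 21.03
This sign pattern matches Olive.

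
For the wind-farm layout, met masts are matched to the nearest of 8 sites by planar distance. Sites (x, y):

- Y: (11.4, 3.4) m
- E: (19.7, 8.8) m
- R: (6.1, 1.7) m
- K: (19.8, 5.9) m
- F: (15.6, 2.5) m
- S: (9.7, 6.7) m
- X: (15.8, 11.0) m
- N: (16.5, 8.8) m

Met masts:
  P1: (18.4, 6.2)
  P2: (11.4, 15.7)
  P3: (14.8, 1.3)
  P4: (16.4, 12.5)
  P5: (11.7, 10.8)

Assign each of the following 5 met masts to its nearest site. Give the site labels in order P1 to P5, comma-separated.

P1 → K (d²=2.05)
P2 → X (d²=41.45)
P3 → F (d²=2.08)
P4 → X (d²=2.61)
P5 → X (d²=16.85)

K, X, F, X, X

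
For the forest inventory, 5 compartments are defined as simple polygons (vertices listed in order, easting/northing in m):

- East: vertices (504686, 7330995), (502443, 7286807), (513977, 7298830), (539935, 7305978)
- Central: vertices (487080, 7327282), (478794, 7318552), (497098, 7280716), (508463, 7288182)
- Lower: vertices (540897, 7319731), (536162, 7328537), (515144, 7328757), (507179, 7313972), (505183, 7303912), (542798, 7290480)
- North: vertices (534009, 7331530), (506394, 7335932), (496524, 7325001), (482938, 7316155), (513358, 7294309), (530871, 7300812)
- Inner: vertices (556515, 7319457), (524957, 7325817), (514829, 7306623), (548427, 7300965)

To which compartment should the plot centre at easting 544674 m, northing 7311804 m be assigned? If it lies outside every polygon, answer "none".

Inner

Cast a ray rightward from (544674, 7311804). For each polygon, the edges (by vertex number in listed order) whose endpoints lie on opposite sides of northing = 7311804, where each meets that height, and whether that is right or left of the point:
East: 1–2 at easting≈503711.9 (left), 4–1 at easting≈531726.2 (left) → 0 crossings.
Central: 2–3 at easting≈482058.5 (left), 4–1 at easting≈495544.6 (left) → 0 crossings.
Lower: 4–5 at easting≈506748.8 (left), 6–1 at easting≈541412.2 (left) → 0 crossings.
North: 4–5 at easting≈488996.7 (left), 6–1 at easting≈531993.9 (left) → 0 crossings.
Inner: 2–3 at easting≈517562.8 (left), 4–1 at easting≈553167.7 (right) → 1 crossing.
Only Inner has an odd count, so the point is inside Inner.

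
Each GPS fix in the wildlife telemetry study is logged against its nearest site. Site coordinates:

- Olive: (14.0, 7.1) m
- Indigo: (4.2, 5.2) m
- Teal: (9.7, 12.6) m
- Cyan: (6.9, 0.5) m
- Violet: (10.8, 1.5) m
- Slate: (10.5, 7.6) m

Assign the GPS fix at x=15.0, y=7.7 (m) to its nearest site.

Squared distances to each site:
Olive: 1.360; Indigo: 122.890; Teal: 52.100; Cyan: 117.450; Violet: 56.080; Slate: 20.260.
Minimum at Olive.

Olive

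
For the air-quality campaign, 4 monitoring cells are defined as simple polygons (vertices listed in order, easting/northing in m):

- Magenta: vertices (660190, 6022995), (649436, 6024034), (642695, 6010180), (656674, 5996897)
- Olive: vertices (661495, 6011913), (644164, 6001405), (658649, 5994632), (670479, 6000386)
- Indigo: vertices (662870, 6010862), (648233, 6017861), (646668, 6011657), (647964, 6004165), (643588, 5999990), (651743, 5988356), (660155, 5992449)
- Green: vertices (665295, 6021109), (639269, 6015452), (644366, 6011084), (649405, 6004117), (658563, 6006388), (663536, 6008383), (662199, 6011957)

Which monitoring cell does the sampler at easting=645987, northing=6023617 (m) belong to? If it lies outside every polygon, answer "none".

none

Cast a ray rightward from (645987, 6023617). For each polygon, the edges (by vertex number in listed order) whose endpoints lie on opposite sides of northing = 6023617, where each meets that height, and whether that is right or left of the point:
Magenta: 1–2 at easting≈653752.1 (right), 2–3 at easting≈649233.1 (right) → 2 crossings.
Olive: no edge straddles that height → 0 crossings.
Indigo: no edge straddles that height → 0 crossings.
Green: no edge straddles that height → 0 crossings.
All counts are even, so the point lies outside every listed polygon.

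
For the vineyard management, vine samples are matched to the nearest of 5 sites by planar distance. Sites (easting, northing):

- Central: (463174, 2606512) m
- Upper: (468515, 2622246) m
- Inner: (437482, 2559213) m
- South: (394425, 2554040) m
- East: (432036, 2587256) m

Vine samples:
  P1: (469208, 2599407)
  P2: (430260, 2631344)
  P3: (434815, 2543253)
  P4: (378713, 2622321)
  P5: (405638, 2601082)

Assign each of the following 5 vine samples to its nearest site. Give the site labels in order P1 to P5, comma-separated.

P1 → Central (d²=86890181.00)
P2 → Upper (d²=1546218629.00)
P3 → Inner (d²=261834489.00)
P4 → East (d²=4072896554.00)
P5 → East (d²=888012680.00)

Central, Upper, Inner, East, East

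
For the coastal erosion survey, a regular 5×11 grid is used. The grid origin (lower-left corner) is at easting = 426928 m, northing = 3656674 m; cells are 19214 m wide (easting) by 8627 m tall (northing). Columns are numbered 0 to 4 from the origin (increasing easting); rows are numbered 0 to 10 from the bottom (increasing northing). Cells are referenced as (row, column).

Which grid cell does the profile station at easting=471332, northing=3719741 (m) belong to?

(7, 2)

Column index: ⌊(471332 − 426928) / 19214⌋ = ⌊2.311⌋ = 2
Row offset from origin: ⌊(3719741 − 3656674) / 8627⌋ = ⌊7.310⌋ = 7 → row 7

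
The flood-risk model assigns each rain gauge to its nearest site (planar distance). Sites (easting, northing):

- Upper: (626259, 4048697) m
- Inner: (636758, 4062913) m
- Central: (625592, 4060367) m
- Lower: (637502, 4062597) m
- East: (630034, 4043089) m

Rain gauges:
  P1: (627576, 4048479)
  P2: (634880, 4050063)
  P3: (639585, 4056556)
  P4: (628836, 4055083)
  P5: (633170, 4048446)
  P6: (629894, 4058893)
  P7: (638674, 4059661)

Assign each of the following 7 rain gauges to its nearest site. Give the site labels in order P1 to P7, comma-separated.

Upper, East, Lower, Central, East, Central, Lower

P1 → Upper (d²=1782013.00)
P2 → East (d²=72120392.00)
P3 → Lower (d²=40832570.00)
P4 → Central (d²=38444192.00)
P5 → East (d²=38531945.00)
P6 → Central (d²=20679880.00)
P7 → Lower (d²=9993680.00)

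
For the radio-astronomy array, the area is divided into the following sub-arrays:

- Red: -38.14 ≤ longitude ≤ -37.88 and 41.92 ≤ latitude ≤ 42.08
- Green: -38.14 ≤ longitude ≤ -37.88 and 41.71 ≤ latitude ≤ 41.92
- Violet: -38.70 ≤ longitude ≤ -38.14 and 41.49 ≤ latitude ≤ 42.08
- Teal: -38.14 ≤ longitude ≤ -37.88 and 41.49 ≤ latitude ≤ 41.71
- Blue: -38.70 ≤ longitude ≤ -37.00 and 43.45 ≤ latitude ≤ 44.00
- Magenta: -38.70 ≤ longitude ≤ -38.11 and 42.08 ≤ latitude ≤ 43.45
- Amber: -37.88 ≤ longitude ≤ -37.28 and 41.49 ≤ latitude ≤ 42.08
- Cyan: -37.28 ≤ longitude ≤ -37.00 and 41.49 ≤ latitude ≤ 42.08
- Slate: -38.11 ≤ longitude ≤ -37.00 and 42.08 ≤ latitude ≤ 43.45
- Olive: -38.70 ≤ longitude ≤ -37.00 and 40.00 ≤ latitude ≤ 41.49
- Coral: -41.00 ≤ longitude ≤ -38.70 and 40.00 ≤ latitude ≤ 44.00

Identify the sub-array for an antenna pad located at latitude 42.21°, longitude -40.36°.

The point has longitude = -40.36 and latitude = 42.21.
Only Coral satisfies -41.00 ≤ longitude ≤ -38.70 and 40.00 ≤ latitude ≤ 44.00.

Coral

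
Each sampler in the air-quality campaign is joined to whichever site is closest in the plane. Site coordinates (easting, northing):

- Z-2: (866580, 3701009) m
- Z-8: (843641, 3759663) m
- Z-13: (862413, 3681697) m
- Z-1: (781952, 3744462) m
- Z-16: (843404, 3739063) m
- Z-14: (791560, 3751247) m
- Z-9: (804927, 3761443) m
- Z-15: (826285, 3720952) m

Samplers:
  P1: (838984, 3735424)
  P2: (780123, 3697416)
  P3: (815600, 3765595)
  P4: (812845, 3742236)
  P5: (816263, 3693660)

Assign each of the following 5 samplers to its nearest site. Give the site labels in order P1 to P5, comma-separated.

P1 → Z-16 (d²=32778721.00)
P2 → Z-1 (d²=2216671357.00)
P3 → Z-9 (d²=131152033.00)
P4 → Z-9 (d²=431603573.00)
P5 → Z-15 (d²=845293748.00)

Z-16, Z-1, Z-9, Z-9, Z-15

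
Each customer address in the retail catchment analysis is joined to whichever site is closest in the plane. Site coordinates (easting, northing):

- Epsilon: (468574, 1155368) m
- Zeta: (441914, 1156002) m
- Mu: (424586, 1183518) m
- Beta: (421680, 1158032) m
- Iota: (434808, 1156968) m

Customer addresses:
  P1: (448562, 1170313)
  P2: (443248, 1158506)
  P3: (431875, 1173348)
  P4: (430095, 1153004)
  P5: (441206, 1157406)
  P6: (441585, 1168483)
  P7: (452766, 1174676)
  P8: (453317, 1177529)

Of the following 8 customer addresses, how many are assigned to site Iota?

1

P1 → Zeta
P2 → Zeta
P3 → Mu
P4 → Iota
P5 → Zeta
P6 → Zeta
P7 → Zeta
P8 → Zeta
1 of the 8 goes to Iota.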